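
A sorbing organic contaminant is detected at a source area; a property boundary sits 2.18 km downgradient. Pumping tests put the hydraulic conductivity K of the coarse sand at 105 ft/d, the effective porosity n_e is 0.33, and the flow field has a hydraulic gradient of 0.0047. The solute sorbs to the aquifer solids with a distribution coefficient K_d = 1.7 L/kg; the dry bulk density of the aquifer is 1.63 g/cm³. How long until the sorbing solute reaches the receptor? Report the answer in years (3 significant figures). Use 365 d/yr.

123 years

K = 105 ft/d × 0.3048 = 32.00 m/d
Specific discharge q = 32.00 × 0.0047 = 0.1504 m/d
v_s = q/n_e = 0.1504/0.33 = 0.4558 m/d
Retardation R = 1 + ρ_b·K_d/n = 1 + 1.63×1.7/0.33 = 9.397
Contaminant velocity v_c = v/R = 0.4558/9.397 = 0.04851 m/d
L = 2.18 km = 2180 m
t = L/v_c = 2180/0.04851 = 44940 d
   = 44940/365 = 123 yr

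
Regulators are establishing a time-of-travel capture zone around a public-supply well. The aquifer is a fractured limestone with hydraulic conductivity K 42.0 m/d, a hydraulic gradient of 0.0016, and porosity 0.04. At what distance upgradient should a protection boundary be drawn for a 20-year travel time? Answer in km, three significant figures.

Darcy flux q = K·i = 42.0 × 0.0016 = 0.06720 m/d
Seepage velocity v = q / n = 0.06720 / 0.04 = 1.680 m/d
T = 20 yr × 365 = 7300 d
L = v × T = 1.680 × 7300 = 12260 m
   = 12.3 km

12.3 km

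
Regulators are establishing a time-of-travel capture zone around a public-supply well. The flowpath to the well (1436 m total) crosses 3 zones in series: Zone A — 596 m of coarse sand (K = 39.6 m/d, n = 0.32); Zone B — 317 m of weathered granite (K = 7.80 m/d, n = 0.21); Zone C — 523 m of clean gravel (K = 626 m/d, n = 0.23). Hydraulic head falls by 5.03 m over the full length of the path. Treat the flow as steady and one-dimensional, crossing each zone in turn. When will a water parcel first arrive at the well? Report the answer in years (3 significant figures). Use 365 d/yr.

Steady 1-D flow in series ⇒ the Darcy flux q is identical in every zone and the zone head losses add (resistances L/K in series).
Σ(L/K) = 596/39.6 + 317/7.80 + 523/626 = 15.05 + 40.64 + 0.8355 = 56.53 d
q = ΔH / Σ(L/K) = 5.03 / 56.53 = 0.08898 m/d (same in every zone)
Zone A: v = q/n = 0.08898/0.32 = 0.2781 m/d → t_A = 596/0.2781 = 2143 d
Zone B: v = q/n = 0.08898/0.21 = 0.4237 m/d → t_B = 317/0.4237 = 748.1 d
Zone C: v = q/n = 0.08898/0.23 = 0.3869 m/d → t_C = 523/0.3869 = 1352 d
Total t = 2143 + 748.1 + 1352 = 4243 d
   = 4243 / 365 = 11.6 yr

11.6 years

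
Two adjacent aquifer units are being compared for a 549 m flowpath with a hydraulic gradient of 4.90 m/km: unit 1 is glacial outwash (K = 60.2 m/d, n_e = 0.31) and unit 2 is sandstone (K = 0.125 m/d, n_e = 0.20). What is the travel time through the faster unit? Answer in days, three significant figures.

577 days

Unit 1 (glacial outwash): v = 60.2×0.0049/0.31 = 0.9515 m/d, t = 549/0.9515 = 577.0 d
Unit 2 (sandstone): v = 0.125×0.0049/0.20 = 0.003062 m/d, t = 549/0.003062 = 179300 d
Faster unit: t = 577 d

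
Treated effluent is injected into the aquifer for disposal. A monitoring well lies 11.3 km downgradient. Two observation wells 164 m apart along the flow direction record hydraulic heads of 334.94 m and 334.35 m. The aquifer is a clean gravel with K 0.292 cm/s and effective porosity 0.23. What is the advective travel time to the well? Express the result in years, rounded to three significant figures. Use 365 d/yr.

7.85 years

Hydraulic gradient i = (334.94 − 334.35) / 164 = 0.59 / 164 = 0.003598
K = 0.292 cm/s × 864 = 252.3 m/d
Darcy flux q = K·i = 252.3 × 0.003598 = 0.9076 m/d
Seepage velocity v = q / n = 0.9076 / 0.23 = 3.946 m/d
L = 11.3 km = 11300 m
t = L / v = 11300 / 3.946 = 2864 d
   = 2864 / 365 = 7.85 yr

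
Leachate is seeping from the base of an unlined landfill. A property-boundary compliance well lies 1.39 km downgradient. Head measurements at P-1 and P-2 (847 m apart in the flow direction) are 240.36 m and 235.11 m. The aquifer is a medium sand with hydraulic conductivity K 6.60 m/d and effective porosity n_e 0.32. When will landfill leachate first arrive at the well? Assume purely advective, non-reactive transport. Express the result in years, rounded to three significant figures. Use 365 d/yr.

Hydraulic gradient i = (240.36 − 235.11) / 847 = 5.25 / 847 = 0.006198
Darcy flux q = K·i = 6.60 × 0.006198 = 0.04091 m/d
Seepage velocity v = q / n = 0.04091 / 0.32 = 0.1278 m/d
L = 1.39 km = 1390 m
t = L / v = 1390 / 0.1278 = 10870 d
   = 10870 / 365 = 29.8 yr

29.8 years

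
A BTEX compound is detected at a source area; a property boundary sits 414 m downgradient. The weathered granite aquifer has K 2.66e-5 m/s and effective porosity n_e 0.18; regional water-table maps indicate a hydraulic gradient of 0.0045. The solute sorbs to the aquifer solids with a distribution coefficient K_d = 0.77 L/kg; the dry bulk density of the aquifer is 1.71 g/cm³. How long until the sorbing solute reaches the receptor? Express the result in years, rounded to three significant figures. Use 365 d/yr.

164 years

K = 2.66e-5 m/s × 86400 s/d = 2.298 m/d
Darcy flux q = K·i = 2.298 × 0.0045 = 0.01034 m/d
Average linear velocity = 0.01034 / 0.18 = 0.05746 m/d
Retardation R = 1 + ρ_b·K_d/n = 1 + 1.71×0.77/0.18 = 8.315
Contaminant velocity v_c = v/R = 0.05746/8.315 = 0.006910 m/d
t = L/v_c = 414/0.006910 = 59910 d
   = 59910/365 = 164 yr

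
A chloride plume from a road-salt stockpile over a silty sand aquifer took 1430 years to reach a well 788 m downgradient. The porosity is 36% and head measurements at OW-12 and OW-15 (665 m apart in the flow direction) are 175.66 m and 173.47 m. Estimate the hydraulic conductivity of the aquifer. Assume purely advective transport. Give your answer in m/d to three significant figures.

0.165 m/d

Hydraulic gradient i = (175.66 − 173.47) / 665 = 2.19 / 665 = 0.003293
t = 1430 years = 522000 d
v = L / t = 788 / 522000 = 0.001510 m/d
K = v · n / i = 0.001510 × 0.36 / 0.003293 = 0.165 m/d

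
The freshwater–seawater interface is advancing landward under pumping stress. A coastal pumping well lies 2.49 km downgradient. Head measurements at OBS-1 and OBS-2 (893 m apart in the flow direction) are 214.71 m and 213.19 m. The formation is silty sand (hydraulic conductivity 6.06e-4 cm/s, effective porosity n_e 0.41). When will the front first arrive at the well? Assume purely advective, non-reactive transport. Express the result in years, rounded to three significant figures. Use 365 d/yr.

3140 years

Hydraulic gradient i = (214.71 − 213.19) / 893 = 1.52 / 893 = 0.001702
K = 6.06e-4 cm/s × 864 = 0.5236 m/d
Darcy flux q = K·i = 0.5236 × 0.001702 = 8.912e-4 m/d
Seepage velocity v = q / n = 8.912e-4 / 0.41 = 0.002174 m/d
L = 2.49 km = 2490 m
t = L / v = 2490 / 0.002174 = 1.146e6 d
   = 1.146e6 / 365 = 3140 yr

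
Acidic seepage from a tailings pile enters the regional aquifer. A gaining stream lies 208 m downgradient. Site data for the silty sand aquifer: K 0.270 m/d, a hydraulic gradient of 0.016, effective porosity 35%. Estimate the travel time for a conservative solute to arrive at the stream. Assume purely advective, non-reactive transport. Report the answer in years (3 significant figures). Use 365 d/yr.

Darcy flux q = K·i = 0.270 × 0.016 = 0.004320 m/d
v = Ki/n = 0.270·0.016/0.35 = 0.01234 m/d
t = L / v = 208 / 0.01234 = 16850 d
   = 16850 / 365 = 46.2 yr

46.2 years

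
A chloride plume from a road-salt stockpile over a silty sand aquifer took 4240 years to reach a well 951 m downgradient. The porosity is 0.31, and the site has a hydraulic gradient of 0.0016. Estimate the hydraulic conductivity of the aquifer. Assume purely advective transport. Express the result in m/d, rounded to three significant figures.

t = 4240 years = 1.548e6 d
v = L / t = 951 / 1.548e6 = 6.145e-4 m/d
K = v · n / i = 6.145e-4 × 0.31 / 0.0016 = 0.119 m/d

0.119 m/d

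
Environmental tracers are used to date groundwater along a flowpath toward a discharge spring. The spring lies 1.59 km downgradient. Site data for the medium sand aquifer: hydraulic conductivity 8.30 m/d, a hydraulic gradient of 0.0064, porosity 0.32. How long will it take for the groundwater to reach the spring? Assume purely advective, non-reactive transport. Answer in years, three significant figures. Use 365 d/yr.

26.2 years

q = Ki = 8.30 × 0.0064 = 0.05312 m/d
Average linear velocity = 0.05312 / 0.32 = 0.1660 m/d
L = 1.59 km = 1590 m
t = L / v = 1590 / 0.1660 = 9578 d
   = 9578 / 365 = 26.2 yr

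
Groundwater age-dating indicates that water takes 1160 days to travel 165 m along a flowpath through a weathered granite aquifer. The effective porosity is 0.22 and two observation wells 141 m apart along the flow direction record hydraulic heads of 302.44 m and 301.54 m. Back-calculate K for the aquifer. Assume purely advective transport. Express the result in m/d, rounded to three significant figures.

4.90 m/d

Hydraulic gradient i = (302.44 − 301.54) / 141 = 0.90 / 141 = 0.006383
v = L / t = 165 / 1160 = 0.1422 m/d
K = v · n / i = 0.1422 × 0.22 / 0.006383 = 4.90 m/d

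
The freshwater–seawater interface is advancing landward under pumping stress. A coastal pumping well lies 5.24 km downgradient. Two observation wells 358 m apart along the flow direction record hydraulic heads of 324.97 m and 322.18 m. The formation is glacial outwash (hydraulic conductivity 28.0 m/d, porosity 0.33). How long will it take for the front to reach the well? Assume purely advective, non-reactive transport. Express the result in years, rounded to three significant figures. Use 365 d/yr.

Hydraulic gradient i = (324.97 − 322.18) / 358 = 2.79 / 358 = 0.007793
Specific discharge q = 28.0 × 0.007793 = 0.2182 m/d
Seepage velocity v = q / n = 0.2182 / 0.33 = 0.6612 m/d
L = 5.24 km = 5240 m
t = L / v = 5240 / 0.6612 = 7924 d
   = 7924 / 365 = 21.7 yr

21.7 years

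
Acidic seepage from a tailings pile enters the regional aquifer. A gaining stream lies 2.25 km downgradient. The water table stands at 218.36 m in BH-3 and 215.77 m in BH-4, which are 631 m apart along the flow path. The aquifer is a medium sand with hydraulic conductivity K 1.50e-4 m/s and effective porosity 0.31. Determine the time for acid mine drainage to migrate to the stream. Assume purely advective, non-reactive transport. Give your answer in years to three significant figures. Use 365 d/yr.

35.9 years

Hydraulic gradient i = (218.36 − 215.77) / 631 = 2.59 / 631 = 0.004105
K = 1.50e-4 m/s × 86400 s/d = 12.96 m/d
Specific discharge q = 12.96 × 0.004105 = 0.05320 m/d
v_s = q/n_e = 0.05320/0.31 = 0.1716 m/d
L = 2.25 km = 2250 m
t = L / v = 2250 / 0.1716 = 13110 d
   = 13110 / 365 = 35.9 yr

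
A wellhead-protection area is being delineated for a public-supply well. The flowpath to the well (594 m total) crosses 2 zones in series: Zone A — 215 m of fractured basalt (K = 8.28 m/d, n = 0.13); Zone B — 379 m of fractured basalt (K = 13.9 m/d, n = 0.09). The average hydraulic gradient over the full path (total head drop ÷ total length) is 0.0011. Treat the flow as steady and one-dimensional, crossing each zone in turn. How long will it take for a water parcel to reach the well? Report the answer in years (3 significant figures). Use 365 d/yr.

13.9 years

For zones in series the flux q is common to all zones; the equivalent conductivity is the harmonic (thickness-weighted) mean, K_eq = L_total / Σ(L_j/K_j).
Σ(L/K) = 215/8.28 + 379/13.9 = 25.97 + 27.27 = 53.23 d
K_eq = L_total / Σ(L/K) = 594 / 53.23 = 11.16 m/d
q = K_eq · i = 11.16 × 0.0011 = 0.01227 m/d (same in every zone)
Zone A: v = q/n = 0.01227/0.13 = 0.09442 m/d → t_A = 215/0.09442 = 2277 d
Zone B: v = q/n = 0.01227/0.09 = 0.1364 m/d → t_B = 379/0.1364 = 2779 d
Total t = 2277 + 2779 = 5056 d
   = 5056 / 365 = 13.9 yr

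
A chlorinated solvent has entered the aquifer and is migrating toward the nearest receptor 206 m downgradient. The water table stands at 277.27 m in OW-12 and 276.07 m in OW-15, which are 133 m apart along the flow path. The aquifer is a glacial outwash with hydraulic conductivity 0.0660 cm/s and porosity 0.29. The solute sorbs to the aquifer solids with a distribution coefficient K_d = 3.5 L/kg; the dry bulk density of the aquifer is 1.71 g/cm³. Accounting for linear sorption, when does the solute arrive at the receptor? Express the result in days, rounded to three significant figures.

Hydraulic gradient i = (277.27 − 276.07) / 133 = 1.20 / 133 = 0.009023
K = 0.0660 cm/s × 864 = 57.02 m/d
Specific discharge q = 57.02 × 0.009023 = 0.5145 m/d
Average linear velocity = 0.5145 / 0.29 = 1.774 m/d
Retardation R = 1 + ρ_b·K_d/n = 1 + 1.71×3.5/0.29 = 21.64
Contaminant velocity v_c = v/R = 1.774/21.64 = 0.08199 m/d
t = L/v_c = 206/0.08199 = 2512 d

2510 days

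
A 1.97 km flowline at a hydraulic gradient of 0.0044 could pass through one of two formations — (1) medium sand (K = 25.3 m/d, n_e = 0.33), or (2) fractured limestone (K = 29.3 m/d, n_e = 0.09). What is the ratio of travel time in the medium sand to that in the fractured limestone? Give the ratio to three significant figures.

Unit 1 (medium sand): v = 25.3×0.0044/0.33 = 0.3373 m/d, t = 1970/0.3373 = 5840 d
Unit 2 (fractured limestone): v = 29.3×0.0044/0.09 = 1.432 m/d, t = 1970/1.432 = 1375 d
t(medium sand) / t(fractured limestone) = 5840/1375 = 4.25

4.25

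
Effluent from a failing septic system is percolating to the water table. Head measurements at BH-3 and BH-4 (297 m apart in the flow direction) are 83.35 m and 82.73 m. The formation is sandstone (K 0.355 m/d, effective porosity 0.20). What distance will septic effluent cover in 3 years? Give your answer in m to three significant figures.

Hydraulic gradient i = (83.35 − 82.73) / 297 = 0.62 / 297 = 0.002088
Darcy flux q = K·i = 0.355 × 0.002088 = 7.411e-4 m/d
Seepage velocity v = q / n = 7.411e-4 / 0.20 = 0.003705 m/d
T = 3 yr × 365 = 1095 d
L = v × T = 0.003705 × 1095 = 4.057 m

4.06 m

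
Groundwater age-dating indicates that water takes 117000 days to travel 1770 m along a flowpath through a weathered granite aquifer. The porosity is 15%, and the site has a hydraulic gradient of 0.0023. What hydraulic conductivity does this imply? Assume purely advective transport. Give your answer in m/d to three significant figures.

v = L / t = 1770 / 117000 = 0.01513 m/d
K = v · n / i = 0.01513 × 0.15 / 0.0023 = 0.987 m/d

0.987 m/d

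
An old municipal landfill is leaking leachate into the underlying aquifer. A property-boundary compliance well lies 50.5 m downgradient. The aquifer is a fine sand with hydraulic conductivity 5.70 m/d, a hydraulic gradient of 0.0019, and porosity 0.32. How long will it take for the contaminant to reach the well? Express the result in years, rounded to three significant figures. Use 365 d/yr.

q = Ki = 5.70 × 0.0019 = 0.01083 m/d
v = Ki/n = 5.70·0.0019/0.32 = 0.03384 m/d
t = L / v = 50.5 / 0.03384 = 1492 d
   = 1492 / 365 = 4.09 yr

4.09 years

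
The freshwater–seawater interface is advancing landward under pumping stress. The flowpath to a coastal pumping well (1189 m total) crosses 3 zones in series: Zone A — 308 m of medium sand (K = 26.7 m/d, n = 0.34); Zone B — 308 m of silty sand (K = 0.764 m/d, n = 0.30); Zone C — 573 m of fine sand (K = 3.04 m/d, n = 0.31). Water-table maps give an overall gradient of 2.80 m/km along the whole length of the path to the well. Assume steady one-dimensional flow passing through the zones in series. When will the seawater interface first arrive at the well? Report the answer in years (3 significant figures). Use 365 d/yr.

Steady 1-D flow in series ⇒ the Darcy flux q is identical in every zone and the zone head losses add (resistances L/K in series).
Σ(L/K) = 308/26.7 + 308/0.764 + 573/3.04 = 11.54 + 403.1 + 188.5 = 603.2 d
K_eq = L_total / Σ(L/K) = 1189 / 603.2 = 1.971 m/d
q = K_eq · i = 1.971 × 0.0028 = 0.005520 m/d (same in every zone)
Zone A: v = q/n = 0.005520/0.34 = 0.01623 m/d → t_A = 308/0.01623 = 18970 d
Zone B: v = q/n = 0.005520/0.30 = 0.01840 m/d → t_B = 308/0.01840 = 16740 d
Zone C: v = q/n = 0.005520/0.31 = 0.01781 m/d → t_C = 573/0.01781 = 32180 d
Total t = 18970 + 16740 + 32180 = 67890 d
   = 67890 / 365 = 186 yr

186 years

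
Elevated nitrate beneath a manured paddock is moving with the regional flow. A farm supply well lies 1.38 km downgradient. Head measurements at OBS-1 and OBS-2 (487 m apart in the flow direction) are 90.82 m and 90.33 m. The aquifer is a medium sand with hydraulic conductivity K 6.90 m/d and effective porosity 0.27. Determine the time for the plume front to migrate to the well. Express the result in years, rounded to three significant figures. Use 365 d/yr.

147 years

Hydraulic gradient i = (90.82 − 90.33) / 487 = 0.49 / 487 = 0.001006
q = Ki = 6.90 × 0.001006 = 0.006943 m/d
v_s = q/n_e = 0.006943/0.27 = 0.02571 m/d
L = 1.38 km = 1380 m
t = L / v = 1380 / 0.02571 = 53670 d
   = 53670 / 365 = 147 yr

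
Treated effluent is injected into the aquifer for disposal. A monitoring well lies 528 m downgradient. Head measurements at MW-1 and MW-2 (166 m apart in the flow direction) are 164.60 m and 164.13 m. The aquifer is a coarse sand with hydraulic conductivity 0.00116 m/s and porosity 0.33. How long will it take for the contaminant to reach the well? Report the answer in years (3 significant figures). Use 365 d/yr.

1.68 years

Hydraulic gradient i = (164.60 − 164.13) / 166 = 0.47 / 166 = 0.002831
K = 0.00116 m/s × 86400 s/d = 100.2 m/d
Specific discharge q = 100.2 × 0.002831 = 0.2838 m/d
Average linear velocity = 0.2838 / 0.33 = 0.8599 m/d
t = L / v = 528 / 0.8599 = 614.0 d
   = 614.0 / 365 = 1.68 yr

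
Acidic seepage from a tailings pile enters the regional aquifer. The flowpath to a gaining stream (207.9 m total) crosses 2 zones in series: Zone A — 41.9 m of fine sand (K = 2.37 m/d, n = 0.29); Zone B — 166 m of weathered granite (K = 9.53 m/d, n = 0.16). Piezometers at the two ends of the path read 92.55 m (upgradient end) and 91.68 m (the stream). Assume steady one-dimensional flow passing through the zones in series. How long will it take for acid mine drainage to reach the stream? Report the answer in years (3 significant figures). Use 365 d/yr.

4.28 years

Total head drop ΔH = 92.55 − 91.68 = 0.87 m
Steady 1-D flow in series ⇒ the Darcy flux q is identical in every zone and the zone head losses add (resistances L/K in series).
Σ(L/K) = 41.9/2.37 + 166/9.53 = 17.68 + 17.42 = 35.10 d
q = ΔH / Σ(L/K) = 0.87 / 35.10 = 0.02479 m/d (same in every zone)
Zone A: v = q/n = 0.02479/0.29 = 0.08547 m/d → t_A = 41.9/0.08547 = 490.2 d
Zone B: v = q/n = 0.02479/0.16 = 0.1549 m/d → t_B = 166/0.1549 = 1071 d
Total t = 490.2 + 1071 = 1562 d
   = 1562 / 365 = 4.28 yr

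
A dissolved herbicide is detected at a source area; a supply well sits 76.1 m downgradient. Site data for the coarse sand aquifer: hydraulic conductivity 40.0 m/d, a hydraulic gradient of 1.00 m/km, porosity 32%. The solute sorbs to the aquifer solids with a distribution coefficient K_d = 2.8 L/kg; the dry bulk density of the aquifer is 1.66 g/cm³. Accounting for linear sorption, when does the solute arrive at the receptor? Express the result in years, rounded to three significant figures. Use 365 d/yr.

Darcy flux q = K·i = 40.0 × 0.0010 = 0.04000 m/d
v_s = q/n_e = 0.04000/0.32 = 0.1250 m/d
Retardation R = 1 + ρ_b·K_d/n = 1 + 1.66×2.8/0.32 = 15.52
Contaminant velocity v_c = v/R = 0.1250/15.52 = 0.008052 m/d
t = L/v_c = 76.1/0.008052 = 9452 d
   = 9452/365 = 25.9 yr

25.9 years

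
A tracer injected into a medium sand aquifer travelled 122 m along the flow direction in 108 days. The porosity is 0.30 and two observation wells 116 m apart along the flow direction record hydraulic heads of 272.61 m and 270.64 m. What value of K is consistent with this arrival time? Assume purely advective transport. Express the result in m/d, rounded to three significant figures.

Hydraulic gradient i = (272.61 − 270.64) / 116 = 1.97 / 116 = 0.01698
v = L / t = 122 / 108 = 1.130 m/d
K = v · n / i = 1.130 × 0.30 / 0.01698 = 20.0 m/d

20.0 m/d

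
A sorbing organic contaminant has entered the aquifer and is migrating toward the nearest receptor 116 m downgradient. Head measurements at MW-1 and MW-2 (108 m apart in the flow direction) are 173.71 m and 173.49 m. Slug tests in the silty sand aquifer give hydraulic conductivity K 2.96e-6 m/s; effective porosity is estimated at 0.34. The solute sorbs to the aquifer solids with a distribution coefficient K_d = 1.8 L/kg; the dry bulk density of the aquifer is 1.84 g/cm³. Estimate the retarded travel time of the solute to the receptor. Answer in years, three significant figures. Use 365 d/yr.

2230 years

Hydraulic gradient i = (173.71 − 173.49) / 108 = 0.22 / 108 = 0.002037
K = 2.96e-6 m/s × 86400 s/d = 0.2557 m/d
q = Ki = 0.2557 × 0.002037 = 5.210e-4 m/d
Average linear velocity = 5.210e-4 / 0.34 = 0.001532 m/d
Retardation R = 1 + ρ_b·K_d/n = 1 + 1.84×1.8/0.34 = 10.74
Contaminant velocity v_c = v/R = 0.001532/10.74 = 1.427e-4 m/d
t = L/v_c = 116/1.427e-4 = 813200 d
   = 813200/365 = 2230 yr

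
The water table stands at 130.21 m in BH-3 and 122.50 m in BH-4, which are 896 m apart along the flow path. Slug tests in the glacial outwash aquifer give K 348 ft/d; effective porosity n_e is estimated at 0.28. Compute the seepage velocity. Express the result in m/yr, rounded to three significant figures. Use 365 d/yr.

Hydraulic gradient i = (130.21 − 122.50) / 896 = 7.71 / 896 = 0.008605
K = 348 ft/d × 0.3048 = 106.1 m/d
q = Ki = 106.1 × 0.008605 = 0.9127 m/d
v_s = q/n_e = 0.9127/0.28 = 3.260 m/d
   = 3.260 × 365 = 1190 m/yr

1190 m/yr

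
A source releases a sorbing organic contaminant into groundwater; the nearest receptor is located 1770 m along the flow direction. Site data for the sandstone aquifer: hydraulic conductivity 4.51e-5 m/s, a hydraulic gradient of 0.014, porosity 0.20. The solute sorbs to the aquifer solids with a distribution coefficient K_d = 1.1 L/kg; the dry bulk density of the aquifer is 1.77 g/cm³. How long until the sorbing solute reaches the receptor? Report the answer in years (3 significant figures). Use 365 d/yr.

K = 4.51e-5 m/s × 86400 s/d = 3.897 m/d
q = Ki = 3.897 × 0.014 = 0.05455 m/d
v_s = q/n_e = 0.05455/0.20 = 0.2728 m/d
Retardation R = 1 + ρ_b·K_d/n = 1 + 1.77×1.1/0.20 = 10.74
Contaminant velocity v_c = v/R = 0.2728/10.74 = 0.02541 m/d
t = L/v_c = 1770/0.02541 = 69660 d
   = 69660/365 = 191 yr

191 years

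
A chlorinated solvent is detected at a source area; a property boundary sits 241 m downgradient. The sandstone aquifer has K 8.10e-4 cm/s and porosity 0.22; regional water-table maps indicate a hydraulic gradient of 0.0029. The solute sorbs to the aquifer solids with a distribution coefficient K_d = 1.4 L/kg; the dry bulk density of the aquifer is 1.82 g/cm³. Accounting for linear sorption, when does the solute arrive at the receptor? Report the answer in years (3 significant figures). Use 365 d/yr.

901 years

K = 8.10e-4 cm/s × 864 = 0.6998 m/d
Darcy flux q = K·i = 0.6998 × 0.0029 = 0.002030 m/d
Average linear velocity = 0.002030 / 0.22 = 0.009225 m/d
Retardation R = 1 + ρ_b·K_d/n = 1 + 1.82×1.4/0.22 = 12.58
Contaminant velocity v_c = v/R = 0.009225/12.58 = 7.332e-4 m/d
t = L/v_c = 241/7.332e-4 = 328700 d
   = 328700/365 = 901 yr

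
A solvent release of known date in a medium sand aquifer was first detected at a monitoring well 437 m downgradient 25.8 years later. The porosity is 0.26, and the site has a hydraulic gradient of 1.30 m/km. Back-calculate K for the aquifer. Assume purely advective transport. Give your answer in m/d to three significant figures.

9.28 m/d

t = 25.8 years = 9417 d
v = L / t = 437 / 9417 = 0.04641 m/d
K = v · n / i = 0.04641 × 0.26 / 0.0013 = 9.28 m/d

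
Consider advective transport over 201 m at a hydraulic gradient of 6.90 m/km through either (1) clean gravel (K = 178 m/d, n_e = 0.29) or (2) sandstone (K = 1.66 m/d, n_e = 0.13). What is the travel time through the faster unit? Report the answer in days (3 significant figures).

Unit 1 (clean gravel): v = 178×0.0069/0.29 = 4.235 m/d, t = 201/4.235 = 47.46 d
Unit 2 (sandstone): v = 1.66×0.0069/0.13 = 0.08811 m/d, t = 201/0.08811 = 2281 d
Faster unit: t = 47.5 d

47.5 days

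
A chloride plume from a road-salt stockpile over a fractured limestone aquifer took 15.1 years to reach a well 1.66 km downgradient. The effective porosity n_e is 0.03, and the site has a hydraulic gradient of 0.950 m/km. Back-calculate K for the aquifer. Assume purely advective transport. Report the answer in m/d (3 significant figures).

t = 15.1 years = 5512 d
L = 1.66 km = 1660 m
v = L / t = 1660 / 5512 = 0.3012 m/d
K = v · n / i = 0.3012 × 0.03 / 9.5e-4 = 9.51 m/d

9.51 m/d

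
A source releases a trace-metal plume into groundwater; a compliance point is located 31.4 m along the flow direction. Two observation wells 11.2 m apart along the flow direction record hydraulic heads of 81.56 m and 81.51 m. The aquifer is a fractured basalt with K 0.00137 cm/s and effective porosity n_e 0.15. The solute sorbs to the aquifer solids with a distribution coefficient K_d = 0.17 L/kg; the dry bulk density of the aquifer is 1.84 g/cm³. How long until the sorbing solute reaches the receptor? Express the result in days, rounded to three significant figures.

Hydraulic gradient i = (81.56 − 81.51) / 11.2 = 0.05 / 11.2 = 0.004464
K = 0.00137 cm/s × 864 = 1.184 m/d
Darcy flux q = K·i = 1.184 × 0.004464 = 0.005284 m/d
Average linear velocity = 0.005284 / 0.15 = 0.03523 m/d
Retardation R = 1 + ρ_b·K_d/n = 1 + 1.84×0.17/0.15 = 3.085
Contaminant velocity v_c = v/R = 0.03523/3.085 = 0.01142 m/d
t = L/v_c = 31.4/0.01142 = 2750 d

2750 days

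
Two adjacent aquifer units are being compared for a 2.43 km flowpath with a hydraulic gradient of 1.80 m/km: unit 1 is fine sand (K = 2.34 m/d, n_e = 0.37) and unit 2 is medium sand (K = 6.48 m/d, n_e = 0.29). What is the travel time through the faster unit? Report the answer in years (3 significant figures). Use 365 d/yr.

166 years

Unit 1 (fine sand): v = 2.34×0.0018/0.37 = 0.01138 m/d, t = 2430/0.01138 = 213500 d
Unit 2 (medium sand): v = 6.48×0.0018/0.29 = 0.04022 m/d, t = 2430/0.04022 = 60420 d
Faster: 60420 d / 365 = 166 yr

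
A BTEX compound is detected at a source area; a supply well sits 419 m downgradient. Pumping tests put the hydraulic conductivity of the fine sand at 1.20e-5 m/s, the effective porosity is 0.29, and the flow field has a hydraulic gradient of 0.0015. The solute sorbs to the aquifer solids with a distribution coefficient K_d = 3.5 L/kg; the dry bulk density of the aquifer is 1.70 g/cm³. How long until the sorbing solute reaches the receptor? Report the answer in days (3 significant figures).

1.68e6 days

K = 1.20e-5 m/s × 86400 s/d = 1.037 m/d
q = Ki = 1.037 × 0.0015 = 0.001555 m/d
Seepage velocity v = q / n = 0.001555 / 0.29 = 0.005363 m/d
Retardation R = 1 + ρ_b·K_d/n = 1 + 1.70×3.5/0.29 = 21.52
Contaminant velocity v_c = v/R = 0.005363/21.52 = 2.492e-4 m/d
t = L/v_c = 419/2.492e-4 = 1.681e6 d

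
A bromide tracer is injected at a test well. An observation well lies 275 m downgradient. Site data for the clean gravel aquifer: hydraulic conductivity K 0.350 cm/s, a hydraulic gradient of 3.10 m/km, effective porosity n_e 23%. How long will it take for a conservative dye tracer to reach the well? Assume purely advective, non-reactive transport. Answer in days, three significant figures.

K = 0.350 cm/s × 864 = 302.4 m/d
Darcy flux q = K·i = 302.4 × 0.0031 = 0.9374 m/d
v_s = q/n_e = 0.9374/0.23 = 4.076 m/d
t = L / v = 275 / 4.076 = 67.47 d

67.5 days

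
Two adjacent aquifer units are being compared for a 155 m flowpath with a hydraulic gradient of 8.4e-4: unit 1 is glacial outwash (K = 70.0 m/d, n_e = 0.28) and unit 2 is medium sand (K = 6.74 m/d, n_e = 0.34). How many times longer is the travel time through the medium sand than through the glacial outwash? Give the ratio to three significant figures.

Unit 1 (glacial outwash): v = 70.0×8.4e-4/0.28 = 0.2100 m/d, t = 155/0.2100 = 738.1 d
Unit 2 (medium sand): v = 6.74×8.4e-4/0.34 = 0.01665 m/d, t = 155/0.01665 = 9308 d
t(medium sand) / t(glacial outwash) = 9308/738.1 = 12.6

12.6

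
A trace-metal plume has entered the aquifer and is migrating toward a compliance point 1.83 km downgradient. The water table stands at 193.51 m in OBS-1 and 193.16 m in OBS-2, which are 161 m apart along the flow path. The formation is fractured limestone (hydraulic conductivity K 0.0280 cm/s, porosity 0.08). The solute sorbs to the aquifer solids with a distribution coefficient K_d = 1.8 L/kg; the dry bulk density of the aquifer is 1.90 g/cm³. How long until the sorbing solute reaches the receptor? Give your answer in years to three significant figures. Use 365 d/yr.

Hydraulic gradient i = (193.51 − 193.16) / 161 = 0.35 / 161 = 0.002174
K = 0.0280 cm/s × 864 = 24.19 m/d
q = Ki = 24.19 × 0.002174 = 0.05259 m/d
v = Ki/n = 24.19·0.002174/0.08 = 0.6574 m/d
Retardation R = 1 + ρ_b·K_d/n = 1 + 1.90×1.8/0.08 = 43.75
Contaminant velocity v_c = v/R = 0.6574/43.75 = 0.01503 m/d
L = 1.83 km = 1830 m
t = L/v_c = 1830/0.01503 = 121800 d
   = 121800/365 = 334 yr

334 years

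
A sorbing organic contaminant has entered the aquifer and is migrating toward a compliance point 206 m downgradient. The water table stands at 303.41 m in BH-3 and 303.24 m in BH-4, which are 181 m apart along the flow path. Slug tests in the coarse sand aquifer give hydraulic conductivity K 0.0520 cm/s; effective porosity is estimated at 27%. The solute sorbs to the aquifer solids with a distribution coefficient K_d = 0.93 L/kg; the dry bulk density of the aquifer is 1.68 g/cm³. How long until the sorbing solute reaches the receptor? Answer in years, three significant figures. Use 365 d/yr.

Hydraulic gradient i = (303.41 − 303.24) / 181 = 0.17 / 181 = 9.392e-4
K = 0.0520 cm/s × 864 = 44.93 m/d
q = Ki = 44.93 × 9.392e-4 = 0.04220 m/d
v = Ki/n = 44.93·9.392e-4/0.27 = 0.1563 m/d
Retardation R = 1 + ρ_b·K_d/n = 1 + 1.68×0.93/0.27 = 6.787
Contaminant velocity v_c = v/R = 0.1563/6.787 = 0.02303 m/d
t = L/v_c = 206/0.02303 = 8945 d
   = 8945/365 = 24.5 yr

24.5 years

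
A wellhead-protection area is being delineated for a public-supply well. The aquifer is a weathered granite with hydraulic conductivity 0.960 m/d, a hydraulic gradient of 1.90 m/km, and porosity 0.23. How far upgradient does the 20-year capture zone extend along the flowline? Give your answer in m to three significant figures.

Darcy flux q = K·i = 0.960 × 0.0019 = 0.001824 m/d
v_s = q/n_e = 0.001824/0.23 = 0.007930 m/d
T = 20 yr × 365 = 7300 d
L = v × T = 0.007930 × 7300 = 57.89 m

57.9 m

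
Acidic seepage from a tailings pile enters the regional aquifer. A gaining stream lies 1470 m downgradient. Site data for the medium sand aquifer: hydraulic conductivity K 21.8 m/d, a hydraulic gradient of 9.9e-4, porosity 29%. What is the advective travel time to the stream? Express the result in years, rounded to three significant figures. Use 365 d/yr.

Specific discharge q = 21.8 × 9.9e-4 = 0.02158 m/d
v_s = q/n_e = 0.02158/0.29 = 0.07442 m/d
t = L / v = 1470 / 0.07442 = 19750 d
   = 19750 / 365 = 54.1 yr

54.1 years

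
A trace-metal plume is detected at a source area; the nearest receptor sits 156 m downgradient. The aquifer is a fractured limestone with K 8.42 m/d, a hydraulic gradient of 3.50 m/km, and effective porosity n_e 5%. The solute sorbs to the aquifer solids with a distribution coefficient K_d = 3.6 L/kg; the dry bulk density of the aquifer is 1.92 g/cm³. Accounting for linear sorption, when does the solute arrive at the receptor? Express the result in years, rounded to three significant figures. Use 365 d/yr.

Darcy flux q = K·i = 8.42 × 0.0035 = 0.02947 m/d
v_s = q/n_e = 0.02947/0.05 = 0.5894 m/d
Retardation R = 1 + ρ_b·K_d/n = 1 + 1.92×3.6/0.05 = 139.2
Contaminant velocity v_c = v/R = 0.5894/139.2 = 0.004233 m/d
t = L/v_c = 156/0.004233 = 36850 d
   = 36850/365 = 101 yr

101 years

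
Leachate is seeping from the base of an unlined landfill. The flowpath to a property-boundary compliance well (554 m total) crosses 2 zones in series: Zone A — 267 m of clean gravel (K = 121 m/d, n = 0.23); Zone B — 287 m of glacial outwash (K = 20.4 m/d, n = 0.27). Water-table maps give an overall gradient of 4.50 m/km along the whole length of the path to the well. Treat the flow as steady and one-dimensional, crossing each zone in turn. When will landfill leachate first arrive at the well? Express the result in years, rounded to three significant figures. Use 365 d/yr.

2.48 years

Steady 1-D flow in series ⇒ the Darcy flux q is identical in every zone and the zone head losses add (resistances L/K in series).
Σ(L/K) = 267/121 + 287/20.4 = 2.207 + 14.07 = 16.28 d
K_eq = L_total / Σ(L/K) = 554 / 16.28 = 34.04 m/d
q = K_eq · i = 34.04 × 0.0045 = 0.1532 m/d (same in every zone)
Zone A: v = q/n = 0.1532/0.23 = 0.6660 m/d → t_A = 267/0.6660 = 400.9 d
Zone B: v = q/n = 0.1532/0.27 = 0.5673 m/d → t_B = 287/0.5673 = 505.9 d
Total t = 400.9 + 505.9 = 906.8 d
   = 906.8 / 365 = 2.48 yr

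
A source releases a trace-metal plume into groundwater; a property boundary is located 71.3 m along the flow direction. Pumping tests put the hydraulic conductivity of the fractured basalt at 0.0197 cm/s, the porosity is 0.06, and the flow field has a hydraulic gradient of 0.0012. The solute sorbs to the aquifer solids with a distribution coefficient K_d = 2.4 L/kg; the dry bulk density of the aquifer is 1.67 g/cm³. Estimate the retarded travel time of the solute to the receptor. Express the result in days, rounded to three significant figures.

K = 0.0197 cm/s × 864 = 17.02 m/d
q = Ki = 17.02 × 0.0012 = 0.02042 m/d
v_s = q/n_e = 0.02042/0.06 = 0.3404 m/d
Retardation R = 1 + ρ_b·K_d/n = 1 + 1.67×2.4/0.06 = 67.80
Contaminant velocity v_c = v/R = 0.3404/67.80 = 0.005021 m/d
t = L/v_c = 71.3/0.005021 = 14200 d

14200 days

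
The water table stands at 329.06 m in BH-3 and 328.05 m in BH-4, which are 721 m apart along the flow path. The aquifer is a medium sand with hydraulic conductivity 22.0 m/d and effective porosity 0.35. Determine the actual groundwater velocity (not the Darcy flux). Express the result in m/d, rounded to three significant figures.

0.0881 m/d

Hydraulic gradient i = (329.06 − 328.05) / 721 = 1.01 / 721 = 0.001401
q = Ki = 22.0 × 0.001401 = 0.03082 m/d
Average linear velocity = 0.03082 / 0.35 = 0.08805 m/d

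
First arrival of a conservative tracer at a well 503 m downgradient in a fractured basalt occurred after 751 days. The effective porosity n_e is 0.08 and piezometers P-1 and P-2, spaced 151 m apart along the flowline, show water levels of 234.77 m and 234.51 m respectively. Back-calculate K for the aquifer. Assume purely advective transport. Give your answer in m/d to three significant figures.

Hydraulic gradient i = (234.77 − 234.51) / 151 = 0.26 / 151 = 0.001722
v = L / t = 503 / 751 = 0.6698 m/d
K = v · n / i = 0.6698 × 0.08 / 0.001722 = 31.1 m/d

31.1 m/d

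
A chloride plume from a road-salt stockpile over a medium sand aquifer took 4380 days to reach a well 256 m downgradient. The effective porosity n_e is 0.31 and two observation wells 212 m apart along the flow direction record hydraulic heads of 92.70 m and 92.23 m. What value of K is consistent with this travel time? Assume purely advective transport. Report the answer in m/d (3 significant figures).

Hydraulic gradient i = (92.70 − 92.23) / 212 = 0.47 / 212 = 0.002217
v = L / t = 256 / 4380 = 0.05845 m/d
K = v · n / i = 0.05845 × 0.31 / 0.002217 = 8.17 m/d

8.17 m/d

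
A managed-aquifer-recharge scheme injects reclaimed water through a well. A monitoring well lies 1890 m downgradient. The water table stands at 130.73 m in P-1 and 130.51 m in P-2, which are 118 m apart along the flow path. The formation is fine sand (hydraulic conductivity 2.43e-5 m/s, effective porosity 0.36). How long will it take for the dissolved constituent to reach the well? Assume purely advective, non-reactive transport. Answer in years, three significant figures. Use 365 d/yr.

Hydraulic gradient i = (130.73 − 130.51) / 118 = 0.22 / 118 = 0.001864
K = 2.43e-5 m/s × 86400 s/d = 2.100 m/d
Darcy flux q = K·i = 2.100 × 0.001864 = 0.003914 m/d
Seepage velocity v = q / n = 0.003914 / 0.36 = 0.01087 m/d
t = L / v = 1890 / 0.01087 = 173800 d
   = 173800 / 365 = 476 yr

476 years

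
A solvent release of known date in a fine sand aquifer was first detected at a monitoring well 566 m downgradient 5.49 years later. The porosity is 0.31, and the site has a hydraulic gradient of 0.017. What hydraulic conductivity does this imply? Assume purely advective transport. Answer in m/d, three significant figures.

t = 5.49 years = 2004 d
v = L / t = 566 / 2004 = 0.2825 m/d
K = v · n / i = 0.2825 × 0.31 / 0.017 = 5.15 m/d

5.15 m/d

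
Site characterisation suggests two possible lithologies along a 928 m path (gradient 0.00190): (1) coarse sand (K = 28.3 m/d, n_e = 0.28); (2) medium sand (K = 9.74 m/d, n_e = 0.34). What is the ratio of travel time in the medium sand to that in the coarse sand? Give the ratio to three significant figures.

Unit 1 (coarse sand): v = 28.3×0.0019/0.28 = 0.1920 m/d, t = 928/0.1920 = 4832 d
Unit 2 (medium sand): v = 9.74×0.0019/0.34 = 0.05443 m/d, t = 928/0.05443 = 17050 d
t(medium sand) / t(coarse sand) = 17050/4832 = 3.53

3.53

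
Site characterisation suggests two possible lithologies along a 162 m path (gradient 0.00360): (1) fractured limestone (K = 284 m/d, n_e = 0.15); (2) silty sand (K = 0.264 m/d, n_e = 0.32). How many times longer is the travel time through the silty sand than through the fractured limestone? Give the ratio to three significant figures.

2290

Unit 1 (fractured limestone): v = 284×0.0036/0.15 = 6.816 m/d, t = 162/6.816 = 23.77 d
Unit 2 (silty sand): v = 0.264×0.0036/0.32 = 0.002970 m/d, t = 162/0.002970 = 54550 d
t(silty sand) / t(fractured limestone) = 54550/23.77 = 2290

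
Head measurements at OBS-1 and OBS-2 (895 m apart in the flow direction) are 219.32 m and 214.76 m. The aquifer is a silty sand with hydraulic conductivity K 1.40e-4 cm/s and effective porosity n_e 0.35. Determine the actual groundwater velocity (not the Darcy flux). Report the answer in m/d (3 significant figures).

0.00176 m/d

Hydraulic gradient i = (219.32 − 214.76) / 895 = 4.56 / 895 = 0.005095
K = 1.40e-4 cm/s × 864 = 0.1210 m/d
Darcy flux q = K·i = 0.1210 × 0.005095 = 6.163e-4 m/d
Seepage velocity v = q / n = 6.163e-4 / 0.35 = 0.001761 m/d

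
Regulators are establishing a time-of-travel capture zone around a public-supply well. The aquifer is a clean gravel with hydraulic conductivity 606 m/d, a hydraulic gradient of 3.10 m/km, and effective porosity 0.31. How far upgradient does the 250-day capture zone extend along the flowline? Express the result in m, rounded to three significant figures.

Specific discharge q = 606 × 0.0031 = 1.879 m/d
v_s = q/n_e = 1.879/0.31 = 6.060 m/d
L = v × T = 6.060 × 250 = 1515 m

1520 m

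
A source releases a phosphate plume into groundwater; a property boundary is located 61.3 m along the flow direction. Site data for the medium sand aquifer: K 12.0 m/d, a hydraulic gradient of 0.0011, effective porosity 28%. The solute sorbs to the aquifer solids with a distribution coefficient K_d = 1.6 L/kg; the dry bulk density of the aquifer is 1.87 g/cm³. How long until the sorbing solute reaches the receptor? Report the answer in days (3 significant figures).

15200 days

q = Ki = 12.0 × 0.0011 = 0.01320 m/d
v = Ki/n = 12.0·0.0011/0.28 = 0.04714 m/d
Retardation R = 1 + ρ_b·K_d/n = 1 + 1.87×1.6/0.28 = 11.69
Contaminant velocity v_c = v/R = 0.04714/11.69 = 0.004034 m/d
t = L/v_c = 61.3/0.004034 = 15190 d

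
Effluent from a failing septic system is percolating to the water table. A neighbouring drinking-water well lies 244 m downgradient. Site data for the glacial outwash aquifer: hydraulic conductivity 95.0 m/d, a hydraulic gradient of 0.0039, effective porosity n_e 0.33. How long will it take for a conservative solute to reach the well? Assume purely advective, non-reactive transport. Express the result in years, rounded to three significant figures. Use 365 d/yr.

0.595 years

q = Ki = 95.0 × 0.0039 = 0.3705 m/d
v = Ki/n = 95.0·0.0039/0.33 = 1.123 m/d
t = L / v = 244 / 1.123 = 217.3 d
   = 217.3 / 365 = 0.595 yr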